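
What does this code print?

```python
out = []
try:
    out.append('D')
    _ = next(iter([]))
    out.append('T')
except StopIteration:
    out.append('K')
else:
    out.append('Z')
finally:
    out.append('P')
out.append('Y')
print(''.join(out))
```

Execution trace: 'D' (try body) → 'K' (except StopIteration) → 'P' (finally) → 'Y' (after the try/except). Output: DKPY

Answer: DKPY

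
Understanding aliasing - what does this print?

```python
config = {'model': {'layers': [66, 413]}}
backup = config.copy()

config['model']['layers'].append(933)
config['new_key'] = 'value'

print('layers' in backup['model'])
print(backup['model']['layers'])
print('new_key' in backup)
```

Key concept: shallow copy gotcha with nested dict.
Step by step:
`config = {'model': {'layers': [66, 413]}}` → config = {'model': {'layers': [66, 413]}}
`backup = config.copy()` → backup = {'model': {'layers': [66, 413]}}
`config['model']['layers'].append(933)` → config = {'model': {'layers': [66, 413, 933]}}; backup = {'model': {'layers': [66, 413, 933]}}
`config['new_key'] = 'value'` → config = {'model': {'layers': [66, 413, 933]}, 'new_key': 'value'}
`print('layers' in backup['model'])` → prints True
`print(backup['model']['layers'])` → prints [66, 413, 933]
`print('new_key' in backup)` → prints False

Answer:
True
[66, 413, 933]
False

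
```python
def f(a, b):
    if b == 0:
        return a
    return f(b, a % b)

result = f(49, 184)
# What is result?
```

f(49, 184) -> f(184, 49) -> f(49, 37) -> f(37, 12) -> f(12, 1) -> f(1, 0) -> 1

Answer: 1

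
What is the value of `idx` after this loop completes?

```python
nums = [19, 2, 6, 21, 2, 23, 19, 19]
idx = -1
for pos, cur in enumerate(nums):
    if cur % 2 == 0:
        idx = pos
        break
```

First even number index in [19, 2, 6, 21, 2, 23, 19, 19]
`idx` takes the values: -1 → 1

Answer: 1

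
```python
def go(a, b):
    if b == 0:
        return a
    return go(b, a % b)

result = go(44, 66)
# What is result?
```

go(44, 66) -> go(66, 44) -> go(44, 22) -> go(22, 0) -> 22

Answer: 22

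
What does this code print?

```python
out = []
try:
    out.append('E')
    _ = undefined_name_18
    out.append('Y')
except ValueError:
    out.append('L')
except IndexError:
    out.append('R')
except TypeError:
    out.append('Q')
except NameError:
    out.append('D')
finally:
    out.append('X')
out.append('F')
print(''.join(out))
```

Execution trace: 'E' (try body) → 'D' (except NameError) → 'X' (finally) → 'F' (after the try/except). Output: EDXF

Answer: EDXF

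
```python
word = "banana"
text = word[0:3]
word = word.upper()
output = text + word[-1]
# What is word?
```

Trace:
`word = "banana"` → word = 'banana'
`text = word[0:3]` → text = 'ban'
`word = word.upper()` → word = 'BANANA'
`output = text + word[-1]` → output = 'banA'
So word = 'BANANA'

Answer: 'BANANA'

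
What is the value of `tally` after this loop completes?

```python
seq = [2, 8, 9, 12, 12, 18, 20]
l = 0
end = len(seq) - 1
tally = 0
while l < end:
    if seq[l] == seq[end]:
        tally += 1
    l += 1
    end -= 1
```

Count matching pairs from ends
`tally` takes the values: 0

Answer: 0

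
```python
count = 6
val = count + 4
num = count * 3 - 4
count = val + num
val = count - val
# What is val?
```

Trace:
`count = 6` → count = 6
`val = count + 4` → val = 10
`num = count * 3 - 4` → num = 14
`count = val + num` → count = 24
`val = count - val` → val = 14
So val = 14

Answer: 14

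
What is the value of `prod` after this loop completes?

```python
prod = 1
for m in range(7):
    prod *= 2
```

2^7 = 128
`prod` takes the values: 1 → 2 → 4 → 8 → 16 → 32 → 64 → 128

Answer: 128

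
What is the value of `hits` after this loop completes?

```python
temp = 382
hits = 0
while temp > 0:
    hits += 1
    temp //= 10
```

Count digits by repeated division by 10
`hits` takes the values: 0 → 1 → 2 → 3

Answer: 3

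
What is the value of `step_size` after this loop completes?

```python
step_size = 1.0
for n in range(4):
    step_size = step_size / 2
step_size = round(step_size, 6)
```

Halving LR 4 times: 1 / 2^4
`step_size` takes the values: 1.0 → 0.5 → 0.25 → 0.125 → 0.0625

Answer: 0.0625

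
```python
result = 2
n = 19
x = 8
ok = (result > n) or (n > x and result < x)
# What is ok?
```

Trace:
`result = 2` → result = 2
`n = 19` → n = 19
`x = 8` → x = 8
`ok = (result > n) or (n > x and result < x)` → ok = True
So ok = True

Answer: True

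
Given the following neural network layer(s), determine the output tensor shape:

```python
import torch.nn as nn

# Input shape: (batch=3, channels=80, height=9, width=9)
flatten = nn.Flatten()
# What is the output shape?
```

Input: (3, 80, 9, 9) -> Output: (3, 6480)

Answer: (3, 6480)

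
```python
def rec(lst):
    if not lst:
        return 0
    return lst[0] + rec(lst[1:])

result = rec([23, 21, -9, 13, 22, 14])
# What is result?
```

23 + 21 + (-9) + 13 + 22 + 14 + 0 = 84

Answer: 84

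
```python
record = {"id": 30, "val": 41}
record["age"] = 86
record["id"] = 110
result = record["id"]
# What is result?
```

Trace:
`record = {"id": 30, "val": 41}` → record = {'id': 30, 'val': 41}
`record["age"] = 86` → record = {'id': 30, 'val': 41, 'age': 86}
`record["id"] = 110` → record = {'id': 110, 'val': 41, 'age': 86}
`result = record["id"]` → result = 110
So result = 110

Answer: 110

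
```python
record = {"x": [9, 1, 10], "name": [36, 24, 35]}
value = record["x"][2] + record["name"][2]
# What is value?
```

Trace:
`record = {"x": [9, 1, 10], "name": [36, 24, 35]}` → record = {'x': [9, 1, 10], 'name': [36, 24, 35]}
`value = record["x"][2] + record["name"][2]` → value = 45
So value = 45

Answer: 45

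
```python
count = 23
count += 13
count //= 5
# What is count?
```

Trace:
`count = 23` → count = 23
`count += 13` → count = 36
`count //= 5` → count = 7
So count = 7

Answer: 7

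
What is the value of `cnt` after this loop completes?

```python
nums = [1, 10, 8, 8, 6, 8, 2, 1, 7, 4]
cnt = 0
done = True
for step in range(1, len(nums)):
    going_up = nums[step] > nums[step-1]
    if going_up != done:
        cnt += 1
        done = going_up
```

Count direction changes in [1, 10, 8, 8, 6, 8, 2, 1, 7, 4]
`cnt` takes the values: 0 → 1 → 2 → 3 → 4 → 5

Answer: 5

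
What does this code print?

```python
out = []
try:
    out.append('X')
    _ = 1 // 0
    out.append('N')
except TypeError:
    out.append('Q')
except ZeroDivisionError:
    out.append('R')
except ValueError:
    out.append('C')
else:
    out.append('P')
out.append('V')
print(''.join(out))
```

Execution trace: 'X' (try body) → 'R' (except ZeroDivisionError) → 'V' (after the try/except). Output: XRV

Answer: XRV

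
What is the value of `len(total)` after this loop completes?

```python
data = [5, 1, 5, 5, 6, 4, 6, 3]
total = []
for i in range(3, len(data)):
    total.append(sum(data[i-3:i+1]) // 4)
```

Number of 4-element averages
`total` takes the values: [] → [4] → [4, 4] → [4, 4, 5] → [4, 4, 5, 5] → [4, 4, 5, 5, 4]
So `len(total)` = 5

Answer: 5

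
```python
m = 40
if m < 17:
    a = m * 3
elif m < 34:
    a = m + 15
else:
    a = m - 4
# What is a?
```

Trace:
`m = 40` → m = 40
`if m < 17: ...` → m < 17 is False, m < 34 is False, take else branch → a = 36
So a = 36

Answer: 36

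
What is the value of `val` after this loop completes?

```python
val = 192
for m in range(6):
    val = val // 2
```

Halve 6 times: 192 // 2^6 = 3
`val` takes the values: 192 → 96 → 48 → 24 → 12 → 6 → 3

Answer: 3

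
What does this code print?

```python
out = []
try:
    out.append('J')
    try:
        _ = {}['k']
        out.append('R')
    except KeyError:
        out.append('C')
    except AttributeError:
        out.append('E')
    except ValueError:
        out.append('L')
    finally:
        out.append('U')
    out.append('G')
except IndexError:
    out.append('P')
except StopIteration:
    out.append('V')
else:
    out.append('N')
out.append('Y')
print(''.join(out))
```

Execution trace: 'J' (try body) → 'C' (inner except KeyError) → 'U' (inner finally) → 'G' (try body, no exception) → 'N' (else) → 'Y' (after the try/except). Output: JCUGNY

Answer: JCUGNY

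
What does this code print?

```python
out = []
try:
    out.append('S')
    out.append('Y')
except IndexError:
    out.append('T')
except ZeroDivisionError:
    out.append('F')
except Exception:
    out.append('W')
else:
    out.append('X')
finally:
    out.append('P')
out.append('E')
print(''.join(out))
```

Execution trace: 'S' (try body) → 'Y' (try body, no exception) → 'X' (else) → 'P' (finally) → 'E' (after the try/except). Output: SYXPE

Answer: SYXPE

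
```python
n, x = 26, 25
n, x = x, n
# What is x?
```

Trace:
`n, x = 26, 25` → n = 26; x = 25
`n, x = x, n` → n = 25; x = 26
So x = 26

Answer: 26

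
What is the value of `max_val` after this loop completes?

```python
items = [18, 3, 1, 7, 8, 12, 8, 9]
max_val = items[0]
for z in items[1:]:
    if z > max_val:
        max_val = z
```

Maximum of [18, 3, 1, 7, 8, 12, 8, 9]
`max_val` takes the values: 18

Answer: 18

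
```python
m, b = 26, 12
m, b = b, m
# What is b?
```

Trace:
`m, b = 26, 12` → m = 26; b = 12
`m, b = b, m` → m = 12; b = 26
So b = 26

Answer: 26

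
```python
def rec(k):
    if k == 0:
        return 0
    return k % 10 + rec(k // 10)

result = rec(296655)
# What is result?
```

Sum of digits of 296655: 5 + 5 + 6 + 6 + 9 + 2 = 33

Answer: 33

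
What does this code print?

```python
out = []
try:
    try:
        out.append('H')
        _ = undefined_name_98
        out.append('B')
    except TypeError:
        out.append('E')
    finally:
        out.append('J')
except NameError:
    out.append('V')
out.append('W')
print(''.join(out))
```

Execution trace: 'H' (inner try body) → 'J' (inner finally) → 'V' (outer except NameError) → 'W' (after the try/except). Output: HJVW

Answer: HJVW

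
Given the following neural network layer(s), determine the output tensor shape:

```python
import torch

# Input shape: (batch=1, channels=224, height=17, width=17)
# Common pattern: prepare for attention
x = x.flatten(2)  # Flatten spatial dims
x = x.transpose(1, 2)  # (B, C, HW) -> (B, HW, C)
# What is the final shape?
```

Input: (1, 224, 17, 17) -> after flatten(2): (1, 224, 289) -> Output: (1, 289, 224)

Answer: (1, 289, 224)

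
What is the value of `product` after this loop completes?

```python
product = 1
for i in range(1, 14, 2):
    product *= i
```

Product of 1, 3, 5, ... up to 13
`product` takes the values: 1 → 3 → 15 → 105 → 945 → 10395 → 135135

Answer: 135135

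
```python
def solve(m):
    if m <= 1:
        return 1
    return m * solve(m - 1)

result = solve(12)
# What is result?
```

solve(12) = 12 * 11 * 10 * 9 * 8 * 7 * 6 * 5 * 4 * 3 * 2 * 1 = 479001600

Answer: 479001600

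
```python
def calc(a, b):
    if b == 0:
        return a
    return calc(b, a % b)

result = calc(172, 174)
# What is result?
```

calc(172, 174) -> calc(174, 172) -> calc(172, 2) -> calc(2, 0) -> 2

Answer: 2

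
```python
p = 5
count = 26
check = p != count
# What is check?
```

Trace:
`p = 5` → p = 5
`count = 26` → count = 26
`check = p != count` → check = True
So check = True

Answer: True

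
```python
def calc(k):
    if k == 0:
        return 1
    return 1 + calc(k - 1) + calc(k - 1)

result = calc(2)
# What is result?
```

calc(k) = 1 + 2·calc(k-1), calc(0)=1. Closed form: (1+1)·2^2 - 1 = 7.

Answer: 7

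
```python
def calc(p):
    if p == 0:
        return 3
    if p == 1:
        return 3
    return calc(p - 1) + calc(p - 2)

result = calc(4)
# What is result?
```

Build up from base cases: calc(0)=3, calc(1)=3, calc(2)=6, calc(3)=9, calc(4)=15

Answer: 15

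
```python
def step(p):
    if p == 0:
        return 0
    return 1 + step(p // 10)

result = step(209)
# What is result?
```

Count of digits of 209: 3

Answer: 3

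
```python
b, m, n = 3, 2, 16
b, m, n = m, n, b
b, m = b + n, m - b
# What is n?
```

Trace:
`b, m, n = 3, 2, 16` → b = 3; m = 2; n = 16
`b, m, n = m, n, b` → b = 2; m = 16; n = 3
`b, m = b + n, m - b` → b = 5; m = 14
So n = 3

Answer: 3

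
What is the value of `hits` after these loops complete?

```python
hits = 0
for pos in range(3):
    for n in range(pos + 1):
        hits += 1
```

Triangle: 1 + 2 + ... + 3
`hits` takes the values: 0 → 1 → 2 → 3 → 4 → 5 → 6

Answer: 6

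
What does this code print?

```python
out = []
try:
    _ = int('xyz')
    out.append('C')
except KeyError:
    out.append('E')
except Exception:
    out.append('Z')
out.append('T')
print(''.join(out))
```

Execution trace: 'Z' (except Exception) → 'T' (after the try/except). Output: ZT

Answer: ZT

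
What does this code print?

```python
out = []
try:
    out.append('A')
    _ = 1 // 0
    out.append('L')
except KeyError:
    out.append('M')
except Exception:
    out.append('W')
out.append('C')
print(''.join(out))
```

Execution trace: 'A' (try body) → 'W' (except Exception) → 'C' (after the try/except). Output: AWC

Answer: AWC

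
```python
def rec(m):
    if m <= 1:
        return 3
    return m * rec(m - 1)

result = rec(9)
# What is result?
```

rec(9) = 9 * 8 * 7 * 6 * 5 * 4 * 3 * 2 * 3 = 1088640

Answer: 1088640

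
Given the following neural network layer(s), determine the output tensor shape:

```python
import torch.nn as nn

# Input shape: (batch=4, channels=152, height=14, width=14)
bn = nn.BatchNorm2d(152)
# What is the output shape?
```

Input: (4, 152, 14, 14) -> Output: (4, 152, 14, 14)

Answer: (4, 152, 14, 14)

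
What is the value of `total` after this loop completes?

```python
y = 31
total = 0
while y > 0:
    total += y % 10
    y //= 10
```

Sum digits of 31
`total` takes the values: 0 → 1 → 4

Answer: 4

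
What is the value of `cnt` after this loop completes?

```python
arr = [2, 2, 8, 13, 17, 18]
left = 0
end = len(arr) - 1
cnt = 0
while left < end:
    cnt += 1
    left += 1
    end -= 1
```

Iterations until pointers meet (list length 6)
`cnt` takes the values: 0 → 1 → 2 → 3

Answer: 3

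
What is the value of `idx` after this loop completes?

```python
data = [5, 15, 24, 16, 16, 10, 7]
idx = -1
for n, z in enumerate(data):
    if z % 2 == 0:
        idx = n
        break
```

First even number index in [5, 15, 24, 16, 16, 10, 7]
`idx` takes the values: -1 → 2

Answer: 2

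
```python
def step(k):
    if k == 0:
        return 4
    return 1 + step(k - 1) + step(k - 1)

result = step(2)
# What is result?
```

step(k) = 1 + 2·step(k-1), step(0)=4. Closed form: (4+1)·2^2 - 1 = 19.

Answer: 19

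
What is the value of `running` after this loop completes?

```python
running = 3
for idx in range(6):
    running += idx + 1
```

Start at 3, add 1 to 6 = 24
`running` takes the values: 3 → 4 → 6 → 9 → 13 → 18 → 24

Answer: 24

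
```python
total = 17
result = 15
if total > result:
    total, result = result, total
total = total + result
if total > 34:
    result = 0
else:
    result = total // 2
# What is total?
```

Trace:
`total = 17` → total = 17
`result = 15` → result = 15
`if total > result: ...` → total > result is True → total = 15; result = 17
`total = total + result` → total = 32
`if total > 34: ...` → total > 34 is False, take else branch → result = 16
So total = 32

Answer: 32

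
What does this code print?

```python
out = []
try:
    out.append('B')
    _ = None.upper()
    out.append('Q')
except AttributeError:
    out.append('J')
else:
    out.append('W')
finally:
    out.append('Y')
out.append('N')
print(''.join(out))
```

Execution trace: 'B' (try body) → 'J' (except AttributeError) → 'Y' (finally) → 'N' (after the try/except). Output: BJYN

Answer: BJYN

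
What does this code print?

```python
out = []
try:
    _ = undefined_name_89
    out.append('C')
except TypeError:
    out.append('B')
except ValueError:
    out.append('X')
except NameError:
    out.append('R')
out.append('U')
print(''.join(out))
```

Execution trace: 'R' (except NameError) → 'U' (after the try/except). Output: RU

Answer: RU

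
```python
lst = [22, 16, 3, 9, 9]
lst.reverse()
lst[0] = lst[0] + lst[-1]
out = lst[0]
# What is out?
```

Trace:
`lst = [22, 16, 3, 9, 9]` → lst = [22, 16, 3, 9, 9]
`lst.reverse()` → lst = [9, 9, 3, 16, 22]
`lst[0] = lst[0] + lst[-1]` → lst = [31, 9, 3, 16, 22]
`out = lst[0]` → out = 31
So out = 31

Answer: 31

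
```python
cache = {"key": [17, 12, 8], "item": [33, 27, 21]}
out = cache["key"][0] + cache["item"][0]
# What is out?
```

Trace:
`cache = {"key": [17, 12, 8], "item": [33, 27, 21]}` → cache = {'key': [17, 12, 8], 'item': [33, 27, 21]}
`out = cache["key"][0] + cache["item"][0]` → out = 50
So out = 50

Answer: 50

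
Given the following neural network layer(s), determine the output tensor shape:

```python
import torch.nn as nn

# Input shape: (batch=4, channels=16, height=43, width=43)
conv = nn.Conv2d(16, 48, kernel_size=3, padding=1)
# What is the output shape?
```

Input: (4, 16, 43, 43) -> Output: (4, 48, 43, 43)

Answer: (4, 48, 43, 43)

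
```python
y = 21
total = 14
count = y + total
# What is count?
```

Trace:
`y = 21` → y = 21
`total = 14` → total = 14
`count = y + total` → count = 35
So count = 35

Answer: 35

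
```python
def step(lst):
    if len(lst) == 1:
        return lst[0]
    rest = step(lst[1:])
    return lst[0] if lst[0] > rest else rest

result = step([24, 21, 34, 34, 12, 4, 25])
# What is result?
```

Recursive max over [24, 21, 34, 34, 12, 4, 25] = 34

Answer: 34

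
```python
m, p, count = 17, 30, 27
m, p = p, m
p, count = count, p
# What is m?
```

Trace:
`m, p, count = 17, 30, 27` → m = 17; p = 30; count = 27
`m, p = p, m` → m = 30; p = 17
`p, count = count, p` → p = 27; count = 17
So m = 30

Answer: 30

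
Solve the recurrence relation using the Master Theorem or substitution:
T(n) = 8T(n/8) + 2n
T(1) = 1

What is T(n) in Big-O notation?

By Master Theorem: a=8, b=8, f(n)=2n. Since log_8(8) = 1 and f(n) = Θ(n^1), Case 2 applies. T(n) = O(n log n).

Answer: O(n log n)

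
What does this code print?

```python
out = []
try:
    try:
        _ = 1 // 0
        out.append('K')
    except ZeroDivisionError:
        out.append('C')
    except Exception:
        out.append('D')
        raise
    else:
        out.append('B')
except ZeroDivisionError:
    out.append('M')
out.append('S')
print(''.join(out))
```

Execution trace: 'C' (inner except ZeroDivisionError) → 'S' (after the try/except). Output: CS

Answer: CS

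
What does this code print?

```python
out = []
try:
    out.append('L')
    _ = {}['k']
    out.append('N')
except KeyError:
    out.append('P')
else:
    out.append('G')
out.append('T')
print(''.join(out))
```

Execution trace: 'L' (try body) → 'P' (except KeyError) → 'T' (after the try/except). Output: LPT

Answer: LPT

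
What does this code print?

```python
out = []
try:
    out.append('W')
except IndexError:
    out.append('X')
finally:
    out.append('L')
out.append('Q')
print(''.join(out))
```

Execution trace: 'W' (try body, no exception) → 'L' (finally) → 'Q' (after the try/except). Output: WLQ

Answer: WLQ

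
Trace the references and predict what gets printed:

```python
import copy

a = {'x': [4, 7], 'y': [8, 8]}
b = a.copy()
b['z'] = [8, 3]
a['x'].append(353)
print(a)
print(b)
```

Key concept: shallow copy of dict with mutable values.
Step by step:
`a = {'x': [4, 7], 'y': [8, 8]}` → a = {'x': [4, 7], 'y': [8, 8]}
`b = a.copy()` → b = {'x': [4, 7], 'y': [8, 8]}
`b['z'] = [8, 3]` → b = {'x': [4, 7], 'y': [8, 8], 'z': [8, 3]}
`a['x'].append(353)` → a = {'x': [4, 7, 353], 'y': [8, 8]}; b = {'x': [4, 7, 353], 'y': [8, 8], 'z': [8, 3]}
`print(a)` → prints {'x': [4, 7, 353], 'y': [8, 8]}
`print(b)` → prints {'x': [4, 7, 353], 'y': [8, 8], 'z': [8, 3]}

Answer:
{'x': [4, 7, 353], 'y': [8, 8]}
{'x': [4, 7, 353], 'y': [8, 8], 'z': [8, 3]}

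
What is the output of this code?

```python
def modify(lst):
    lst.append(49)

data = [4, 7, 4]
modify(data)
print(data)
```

Key concept: function modifies passed list.
Step by step:
`data = [4, 7, 4]` → data = [4, 7, 4]
`modify(data)` → data = [4, 7, 4, 49]
`print(data)` → prints [4, 7, 4, 49]

Answer: [4, 7, 4, 49]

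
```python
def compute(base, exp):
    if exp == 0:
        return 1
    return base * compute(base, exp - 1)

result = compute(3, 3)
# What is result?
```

compute(3, 3) = 3 * 3 * 3 = 27

Answer: 27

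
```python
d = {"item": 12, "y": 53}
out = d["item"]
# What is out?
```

Trace:
`d = {"item": 12, "y": 53}` → d = {'item': 12, 'y': 53}
`out = d["item"]` → out = 12
So out = 12

Answer: 12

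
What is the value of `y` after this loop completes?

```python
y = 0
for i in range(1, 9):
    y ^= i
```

XOR of 1 to 8
`y` takes the values: 0 → 1 → 3 → 0 → 4 → 1 → 7 → 0 → 8

Answer: 8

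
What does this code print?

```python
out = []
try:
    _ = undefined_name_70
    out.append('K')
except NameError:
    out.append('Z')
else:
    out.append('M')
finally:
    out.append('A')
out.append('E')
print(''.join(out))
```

Execution trace: 'Z' (except NameError) → 'A' (finally) → 'E' (after the try/except). Output: ZAE

Answer: ZAE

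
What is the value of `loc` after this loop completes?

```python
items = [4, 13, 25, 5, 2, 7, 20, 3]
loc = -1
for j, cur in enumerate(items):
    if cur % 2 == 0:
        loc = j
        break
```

First even number index in [4, 13, 25, 5, 2, 7, 20, 3]
`loc` takes the values: -1 → 0

Answer: 0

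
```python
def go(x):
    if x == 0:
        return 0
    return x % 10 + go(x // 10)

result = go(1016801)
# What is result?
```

Sum of digits of 1016801: 1 + 0 + 8 + 6 + 1 + 0 + 1 = 17

Answer: 17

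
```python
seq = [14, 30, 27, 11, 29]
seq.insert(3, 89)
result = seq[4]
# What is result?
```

Trace:
`seq = [14, 30, 27, 11, 29]` → seq = [14, 30, 27, 11, 29]
`seq.insert(3, 89)` → seq = [14, 30, 27, 89, 11, 29]
`result = seq[4]` → result = 11
So result = 11

Answer: 11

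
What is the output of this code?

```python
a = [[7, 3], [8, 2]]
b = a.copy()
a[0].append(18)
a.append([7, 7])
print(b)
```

Key concept: shallow copy with nested lists.
Step by step:
`a = [[7, 3], [8, 2]]` → a = [[7, 3], [8, 2]]
`b = a.copy()` → b = [[7, 3], [8, 2]]
`a[0].append(18)` → a = [[7, 3, 18], [8, 2]]; b = [[7, 3, 18], [8, 2]]
`a.append([7, 7])` → a = [[7, 3, 18], [8, 2], [7, 7]]
`print(b)` → prints [[7, 3, 18], [8, 2]]

Answer: [[7, 3, 18], [8, 2]]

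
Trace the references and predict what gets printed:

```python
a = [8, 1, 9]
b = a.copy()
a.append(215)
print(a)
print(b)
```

Key concept: list.copy() creates independent copy.
Step by step:
`a = [8, 1, 9]` → a = [8, 1, 9]
`b = a.copy()` → b = [8, 1, 9]
`a.append(215)` → a = [8, 1, 9, 215]
`print(a)` → prints [8, 1, 9, 215]
`print(b)` → prints [8, 1, 9]

Answer:
[8, 1, 9, 215]
[8, 1, 9]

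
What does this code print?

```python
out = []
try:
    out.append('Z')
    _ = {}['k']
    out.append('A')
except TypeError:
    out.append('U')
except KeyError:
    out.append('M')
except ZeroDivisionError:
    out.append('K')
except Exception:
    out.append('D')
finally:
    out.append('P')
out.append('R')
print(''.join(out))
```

Execution trace: 'Z' (try body) → 'M' (except KeyError) → 'P' (finally) → 'R' (after the try/except). Output: ZMPR

Answer: ZMPR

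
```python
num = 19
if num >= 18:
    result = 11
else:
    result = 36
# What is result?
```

Trace:
`num = 19` → num = 19
`if num >= 18: ...` → num >= 18 is True → result = 11
So result = 11

Answer: 11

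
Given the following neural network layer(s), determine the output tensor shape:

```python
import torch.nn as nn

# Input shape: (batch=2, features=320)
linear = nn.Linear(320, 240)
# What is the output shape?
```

Input: (2, 320) -> Output: (2, 240)

Answer: (2, 240)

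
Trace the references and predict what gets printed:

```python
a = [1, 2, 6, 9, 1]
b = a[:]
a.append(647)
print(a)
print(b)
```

Key concept: slice [:] creates copy.
Step by step:
`a = [1, 2, 6, 9, 1]` → a = [1, 2, 6, 9, 1]
`b = a[:]` → b = [1, 2, 6, 9, 1]
`a.append(647)` → a = [1, 2, 6, 9, 1, 647]
`print(a)` → prints [1, 2, 6, 9, 1, 647]
`print(b)` → prints [1, 2, 6, 9, 1]

Answer:
[1, 2, 6, 9, 1, 647]
[1, 2, 6, 9, 1]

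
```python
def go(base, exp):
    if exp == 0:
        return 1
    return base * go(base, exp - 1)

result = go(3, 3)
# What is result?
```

go(3, 3) = 3 * 3 * 3 = 27

Answer: 27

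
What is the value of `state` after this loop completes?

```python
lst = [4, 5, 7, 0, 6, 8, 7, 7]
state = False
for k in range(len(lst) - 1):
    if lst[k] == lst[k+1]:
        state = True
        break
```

Check consecutive duplicates in [4, 5, 7, 0, 6, 8, 7, 7]
`state` takes the values: False → True

Answer: True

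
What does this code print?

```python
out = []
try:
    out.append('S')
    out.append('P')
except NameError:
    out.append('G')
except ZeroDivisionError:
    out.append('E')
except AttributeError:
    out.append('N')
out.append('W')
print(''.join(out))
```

Execution trace: 'S' (try body) → 'P' (try body, no exception) → 'W' (after the try/except). Output: SPW

Answer: SPW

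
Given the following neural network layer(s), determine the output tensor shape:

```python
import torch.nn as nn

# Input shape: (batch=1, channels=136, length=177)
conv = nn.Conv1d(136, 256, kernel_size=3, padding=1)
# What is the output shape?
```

Input: (1, 136, 177) -> Output: (1, 256, 177)

Answer: (1, 256, 177)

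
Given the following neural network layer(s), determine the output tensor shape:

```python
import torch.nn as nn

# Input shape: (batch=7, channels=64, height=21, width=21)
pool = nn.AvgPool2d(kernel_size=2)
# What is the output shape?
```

Input: (7, 64, 21, 21) -> Output: (7, 64, 10, 10)

Answer: (7, 64, 10, 10)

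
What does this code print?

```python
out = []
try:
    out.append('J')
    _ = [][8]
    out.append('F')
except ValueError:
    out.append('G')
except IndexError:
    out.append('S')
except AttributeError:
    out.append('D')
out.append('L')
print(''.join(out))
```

Execution trace: 'J' (try body) → 'S' (except IndexError) → 'L' (after the try/except). Output: JSL

Answer: JSL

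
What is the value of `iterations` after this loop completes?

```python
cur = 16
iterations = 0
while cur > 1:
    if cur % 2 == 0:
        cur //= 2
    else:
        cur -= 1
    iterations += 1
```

Steps to reduce 16 to 1
`iterations` takes the values: 0 → 1 → 2 → 3 → 4

Answer: 4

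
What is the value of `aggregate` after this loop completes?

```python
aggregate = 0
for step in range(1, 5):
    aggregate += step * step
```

Sum of squares 1² to 4² = 30
`aggregate` takes the values: 0 → 1 → 5 → 14 → 30

Answer: 30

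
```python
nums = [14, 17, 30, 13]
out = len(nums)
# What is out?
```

Trace:
`nums = [14, 17, 30, 13]` → nums = [14, 17, 30, 13]
`out = len(nums)` → out = 4
So out = 4

Answer: 4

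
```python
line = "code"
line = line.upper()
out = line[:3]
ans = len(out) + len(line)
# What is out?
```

Trace:
`line = "code"` → line = 'code'
`line = line.upper()` → line = 'CODE'
`out = line[:3]` → out = 'COD'
`ans = len(out) + len(line)` → ans = 7
So out = 'COD'

Answer: 'COD'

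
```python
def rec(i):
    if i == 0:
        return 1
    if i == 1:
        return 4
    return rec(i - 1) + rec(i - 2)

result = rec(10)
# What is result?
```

Build up from base cases: rec(0)=1, rec(1)=4, rec(2)=5, rec(3)=9, rec(4)=14, rec(5)=23, rec(6)=37, ..., rec(10)=254

Answer: 254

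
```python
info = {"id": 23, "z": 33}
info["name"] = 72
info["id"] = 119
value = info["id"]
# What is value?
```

Trace:
`info = {"id": 23, "z": 33}` → info = {'id': 23, 'z': 33}
`info["name"] = 72` → info = {'id': 23, 'z': 33, 'name': 72}
`info["id"] = 119` → info = {'id': 119, 'z': 33, 'name': 72}
`value = info["id"]` → value = 119
So value = 119

Answer: 119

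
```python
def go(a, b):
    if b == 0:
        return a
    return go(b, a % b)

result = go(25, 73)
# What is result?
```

go(25, 73) -> go(73, 25) -> go(25, 23) -> go(23, 2) -> go(2, 1) -> go(1, 0) -> 1

Answer: 1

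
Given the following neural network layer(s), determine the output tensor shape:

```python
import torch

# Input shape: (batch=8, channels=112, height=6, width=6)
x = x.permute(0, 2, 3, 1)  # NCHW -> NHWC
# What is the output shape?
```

Input: (8, 112, 6, 6) -> Output: (8, 6, 6, 112)

Answer: (8, 6, 6, 112)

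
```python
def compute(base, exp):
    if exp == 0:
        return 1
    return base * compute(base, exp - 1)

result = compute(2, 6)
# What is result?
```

compute(2, 6) = 2 * 2 * 2 * 2 * 2 * 2 = 64

Answer: 64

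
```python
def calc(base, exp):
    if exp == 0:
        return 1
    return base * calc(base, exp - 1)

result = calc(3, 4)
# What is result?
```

calc(3, 4) = 3 * 3 * 3 * 3 = 81

Answer: 81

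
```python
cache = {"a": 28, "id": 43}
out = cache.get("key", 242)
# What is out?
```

Trace:
`cache = {"a": 28, "id": 43}` → cache = {'a': 28, 'id': 43}
`out = cache.get("key", 242)` → out = 242
So out = 242

Answer: 242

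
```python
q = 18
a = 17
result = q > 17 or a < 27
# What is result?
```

Trace:
`q = 18` → q = 18
`a = 17` → a = 17
`result = q > 17 or a < 27` → result = True
So result = True

Answer: True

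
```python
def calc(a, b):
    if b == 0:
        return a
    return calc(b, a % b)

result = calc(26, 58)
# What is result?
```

calc(26, 58) -> calc(58, 26) -> calc(26, 6) -> calc(6, 2) -> calc(2, 0) -> 2

Answer: 2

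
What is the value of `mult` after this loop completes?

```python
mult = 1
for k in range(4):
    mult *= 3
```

3^4 = 81
`mult` takes the values: 1 → 3 → 9 → 27 → 81

Answer: 81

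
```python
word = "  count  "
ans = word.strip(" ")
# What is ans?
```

Trace:
`word = "  count  "` → word = '  count  '
`ans = word.strip(" ")` → ans = 'count'
So ans = 'count'

Answer: 'count'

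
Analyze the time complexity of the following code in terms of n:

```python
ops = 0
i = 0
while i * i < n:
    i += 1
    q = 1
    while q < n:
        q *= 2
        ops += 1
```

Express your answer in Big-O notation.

Each loop level contributes: √n × log n. Multiplying the contributions gives O(√n log n).

Answer: O(√n log n)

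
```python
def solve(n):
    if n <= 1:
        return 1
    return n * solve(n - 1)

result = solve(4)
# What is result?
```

solve(4) = 4 * 3 * 2 * 1 = 24

Answer: 24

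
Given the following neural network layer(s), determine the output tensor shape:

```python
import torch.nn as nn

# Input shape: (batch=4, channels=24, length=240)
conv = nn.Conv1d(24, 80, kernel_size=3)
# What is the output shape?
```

Input: (4, 24, 240) -> Output: (4, 80, 238)

Answer: (4, 80, 238)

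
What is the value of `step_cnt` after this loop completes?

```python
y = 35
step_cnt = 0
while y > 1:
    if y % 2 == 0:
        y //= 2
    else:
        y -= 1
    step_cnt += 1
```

Steps to reduce 35 to 1
`step_cnt` takes the values: 0 → 1 → 2 → 3 → 4 → 5 → 6 → 7

Answer: 7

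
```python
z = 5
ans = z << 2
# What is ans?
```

Trace:
`z = 5` → z = 5
`ans = z << 2` → ans = 20
So ans = 20

Answer: 20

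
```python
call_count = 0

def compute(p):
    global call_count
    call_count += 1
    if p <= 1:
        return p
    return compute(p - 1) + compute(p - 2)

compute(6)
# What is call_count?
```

Calls(p) = 1 + Calls(p-1) + Calls(p-2); Calls(0)=Calls(1)=1. For p=6 this gives 25.

Answer: 25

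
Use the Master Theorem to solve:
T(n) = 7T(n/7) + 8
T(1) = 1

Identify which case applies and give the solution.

a=7, b=7, f(n)=8. log_7(7) = 1. Since c=0 < 1, Case 1 applies: T(n) = Θ(n^log_b(a)) = O(n).

Answer: O(n) - Case 1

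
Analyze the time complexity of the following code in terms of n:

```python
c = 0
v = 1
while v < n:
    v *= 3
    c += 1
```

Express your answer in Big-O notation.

Each loop level contributes: log n. Multiplying the contributions gives O(log n).

Answer: O(log n)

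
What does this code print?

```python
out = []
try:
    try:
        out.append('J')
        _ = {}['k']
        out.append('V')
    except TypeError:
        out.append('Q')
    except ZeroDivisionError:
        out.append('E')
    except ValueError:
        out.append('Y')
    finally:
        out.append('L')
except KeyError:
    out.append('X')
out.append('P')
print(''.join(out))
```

Execution trace: 'J' (try body) → 'L' (finally) → 'X' (outer except KeyError) → 'P' (after the try/except). Output: JLXP

Answer: JLXP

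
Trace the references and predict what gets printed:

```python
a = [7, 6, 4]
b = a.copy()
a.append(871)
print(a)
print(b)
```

Key concept: list.copy() creates independent copy.
Step by step:
`a = [7, 6, 4]` → a = [7, 6, 4]
`b = a.copy()` → b = [7, 6, 4]
`a.append(871)` → a = [7, 6, 4, 871]
`print(a)` → prints [7, 6, 4, 871]
`print(b)` → prints [7, 6, 4]

Answer:
[7, 6, 4, 871]
[7, 6, 4]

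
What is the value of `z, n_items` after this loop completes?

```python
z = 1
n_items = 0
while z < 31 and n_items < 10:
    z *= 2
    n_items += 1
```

Double until >= 31 or 10 iterations
`z, n_items` takes the values: (1, 0) → (2, 0) → (2, 1) → (4, 1) → (4, 2) → (8, 2) → (8, 3) → (16, 3) → (16, 4) → (32, 4) → (32, 5)

Answer: 32, 5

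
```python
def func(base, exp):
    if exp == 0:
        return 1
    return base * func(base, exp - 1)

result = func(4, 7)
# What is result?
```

func(4, 7) = 4 * 4 * 4 * 4 * 4 * 4 * 4 = 16384

Answer: 16384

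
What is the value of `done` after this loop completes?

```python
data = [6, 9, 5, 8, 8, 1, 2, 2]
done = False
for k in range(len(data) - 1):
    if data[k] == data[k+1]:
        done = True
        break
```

Check consecutive duplicates in [6, 9, 5, 8, 8, 1, 2, 2]
`done` takes the values: False → True

Answer: True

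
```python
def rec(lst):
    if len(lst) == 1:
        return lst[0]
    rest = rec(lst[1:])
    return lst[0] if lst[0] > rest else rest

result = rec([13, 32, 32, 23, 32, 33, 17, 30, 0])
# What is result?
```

Recursive max over [13, 32, 32, 23, 32, 33, 17, 30, 0] = 33

Answer: 33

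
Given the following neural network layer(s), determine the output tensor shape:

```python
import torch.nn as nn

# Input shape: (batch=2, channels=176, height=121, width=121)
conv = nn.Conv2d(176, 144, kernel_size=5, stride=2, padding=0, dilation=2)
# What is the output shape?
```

Input: (2, 176, 121, 121) -> Output: (2, 144, 57, 57)

Answer: (2, 144, 57, 57)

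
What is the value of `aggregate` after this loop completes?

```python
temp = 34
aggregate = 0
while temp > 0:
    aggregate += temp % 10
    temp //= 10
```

Sum digits of 34
`aggregate` takes the values: 0 → 4 → 7

Answer: 7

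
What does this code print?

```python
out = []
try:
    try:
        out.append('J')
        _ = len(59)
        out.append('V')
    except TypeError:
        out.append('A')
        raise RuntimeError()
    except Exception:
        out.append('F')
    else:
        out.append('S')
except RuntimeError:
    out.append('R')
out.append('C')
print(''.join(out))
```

Execution trace: 'J' (try body) → 'A' (except TypeError) → 'R' (outer except RuntimeError) → 'C' (after the try/except). Output: JARC

Answer: JARC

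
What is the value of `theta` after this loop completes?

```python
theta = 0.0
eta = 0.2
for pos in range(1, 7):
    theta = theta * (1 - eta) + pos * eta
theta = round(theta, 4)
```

Moving average with lr=0.2
`theta` takes the values: 0.0 → 0.2 → 0.56 → 1.048 → 1.6384 → 2.31072 → 3.048576 → 3.0486

Answer: 3.0486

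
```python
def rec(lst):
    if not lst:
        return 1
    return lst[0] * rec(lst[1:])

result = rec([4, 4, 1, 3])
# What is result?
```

Product over [4, 4, 1, 3] = 4 * 4 * 1 * 3 = 48

Answer: 48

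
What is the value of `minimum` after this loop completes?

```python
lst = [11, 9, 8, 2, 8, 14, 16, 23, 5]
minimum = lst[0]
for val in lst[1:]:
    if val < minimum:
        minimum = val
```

Minimum of [11, 9, 8, 2, 8, 14, 16, 23, 5]
`minimum` takes the values: 11 → 9 → 8 → 2

Answer: 2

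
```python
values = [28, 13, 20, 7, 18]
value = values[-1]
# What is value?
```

Trace:
`values = [28, 13, 20, 7, 18]` → values = [28, 13, 20, 7, 18]
`value = values[-1]` → value = 18
So value = 18

Answer: 18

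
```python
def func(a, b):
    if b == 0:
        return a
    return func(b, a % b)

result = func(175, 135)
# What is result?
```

func(175, 135) -> func(135, 40) -> func(40, 15) -> func(15, 10) -> func(10, 5) -> func(5, 0) -> 5

Answer: 5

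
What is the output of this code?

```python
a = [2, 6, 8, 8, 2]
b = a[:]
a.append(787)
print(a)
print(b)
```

Key concept: slice [:] creates copy.
Step by step:
`a = [2, 6, 8, 8, 2]` → a = [2, 6, 8, 8, 2]
`b = a[:]` → b = [2, 6, 8, 8, 2]
`a.append(787)` → a = [2, 6, 8, 8, 2, 787]
`print(a)` → prints [2, 6, 8, 8, 2, 787]
`print(b)` → prints [2, 6, 8, 8, 2]

Answer:
[2, 6, 8, 8, 2, 787]
[2, 6, 8, 8, 2]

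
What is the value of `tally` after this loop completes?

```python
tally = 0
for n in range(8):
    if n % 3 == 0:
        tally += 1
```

Count numbers divisible by 3 in range(8)
`tally` takes the values: 0 → 1 → 2 → 3

Answer: 3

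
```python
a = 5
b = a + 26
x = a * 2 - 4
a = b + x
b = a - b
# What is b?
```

Trace:
`a = 5` → a = 5
`b = a + 26` → b = 31
`x = a * 2 - 4` → x = 6
`a = b + x` → a = 37
`b = a - b` → b = 6
So b = 6

Answer: 6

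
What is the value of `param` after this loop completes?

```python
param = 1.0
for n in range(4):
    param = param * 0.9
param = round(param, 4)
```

Exponential decay: 1.0 * 0.9^4
`param` takes the values: 1.0 → 0.9 → 0.81 → 0.729 → 0.6561

Answer: 0.6561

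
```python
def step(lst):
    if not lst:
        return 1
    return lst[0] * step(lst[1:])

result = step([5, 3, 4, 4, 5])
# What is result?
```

Product over [5, 3, 4, 4, 5] = 5 * 3 * 4 * 4 * 5 = 1200

Answer: 1200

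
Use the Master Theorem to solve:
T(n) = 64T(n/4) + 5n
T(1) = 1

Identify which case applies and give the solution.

a=64, b=4, f(n)=5n. log_4(64) = 3. Since c=1 < 3, Case 1 applies: T(n) = Θ(n^log_b(a)) = O(n^3).

Answer: O(n^3) - Case 1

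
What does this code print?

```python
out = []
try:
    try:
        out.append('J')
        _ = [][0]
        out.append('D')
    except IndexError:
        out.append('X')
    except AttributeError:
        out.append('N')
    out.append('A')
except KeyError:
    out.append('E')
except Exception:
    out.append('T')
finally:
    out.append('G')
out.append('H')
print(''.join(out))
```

Execution trace: 'J' (inner try body) → 'X' (inner except IndexError) → 'A' (try body, no exception) → 'G' (finally) → 'H' (after the try/except). Output: JXAGH

Answer: JXAGH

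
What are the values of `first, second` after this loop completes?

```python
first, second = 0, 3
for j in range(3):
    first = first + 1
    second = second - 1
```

first goes 0→3, second goes 3→0
`first, second` takes the values: (0, 3) → (1, 3) → (1, 2) → (2, 2) → (2, 1) → (3, 1) → (3, 0)

Answer: 3, 0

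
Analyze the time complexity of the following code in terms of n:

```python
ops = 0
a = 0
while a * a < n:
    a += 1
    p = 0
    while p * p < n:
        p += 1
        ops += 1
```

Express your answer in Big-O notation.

Each loop level contributes: √n × √n. Multiplying the contributions gives O(n).

Answer: O(n)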